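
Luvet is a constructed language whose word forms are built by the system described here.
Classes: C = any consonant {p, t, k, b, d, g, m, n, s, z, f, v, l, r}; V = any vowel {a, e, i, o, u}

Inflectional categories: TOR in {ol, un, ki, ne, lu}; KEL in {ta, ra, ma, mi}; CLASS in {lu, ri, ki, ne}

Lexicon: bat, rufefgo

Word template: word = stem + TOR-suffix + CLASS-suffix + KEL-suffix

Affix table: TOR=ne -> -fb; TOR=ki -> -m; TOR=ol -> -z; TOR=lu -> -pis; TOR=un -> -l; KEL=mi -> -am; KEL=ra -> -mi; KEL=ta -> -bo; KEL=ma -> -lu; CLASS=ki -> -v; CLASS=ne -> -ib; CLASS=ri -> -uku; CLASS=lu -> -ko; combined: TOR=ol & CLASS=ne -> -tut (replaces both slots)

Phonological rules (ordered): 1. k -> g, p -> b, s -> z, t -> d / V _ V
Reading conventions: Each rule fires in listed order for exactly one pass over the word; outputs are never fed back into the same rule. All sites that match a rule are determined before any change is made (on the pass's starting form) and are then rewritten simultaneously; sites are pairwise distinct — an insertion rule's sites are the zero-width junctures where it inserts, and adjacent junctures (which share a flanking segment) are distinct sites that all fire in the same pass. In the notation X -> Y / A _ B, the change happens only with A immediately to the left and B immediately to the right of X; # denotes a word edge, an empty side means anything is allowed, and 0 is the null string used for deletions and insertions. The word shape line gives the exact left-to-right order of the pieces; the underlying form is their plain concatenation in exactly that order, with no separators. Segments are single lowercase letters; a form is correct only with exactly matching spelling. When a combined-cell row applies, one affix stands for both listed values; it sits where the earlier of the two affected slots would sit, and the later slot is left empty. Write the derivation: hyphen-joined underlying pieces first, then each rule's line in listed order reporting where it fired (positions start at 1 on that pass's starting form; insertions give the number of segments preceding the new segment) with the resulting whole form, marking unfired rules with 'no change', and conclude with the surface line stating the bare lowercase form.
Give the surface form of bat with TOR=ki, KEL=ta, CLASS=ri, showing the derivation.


underlying: bat-m-uku-bo
1. k -> g, p -> b, s -> z, t -> d / V _ V: fires at position(s) 6: batmugubo
surface: batmugubo


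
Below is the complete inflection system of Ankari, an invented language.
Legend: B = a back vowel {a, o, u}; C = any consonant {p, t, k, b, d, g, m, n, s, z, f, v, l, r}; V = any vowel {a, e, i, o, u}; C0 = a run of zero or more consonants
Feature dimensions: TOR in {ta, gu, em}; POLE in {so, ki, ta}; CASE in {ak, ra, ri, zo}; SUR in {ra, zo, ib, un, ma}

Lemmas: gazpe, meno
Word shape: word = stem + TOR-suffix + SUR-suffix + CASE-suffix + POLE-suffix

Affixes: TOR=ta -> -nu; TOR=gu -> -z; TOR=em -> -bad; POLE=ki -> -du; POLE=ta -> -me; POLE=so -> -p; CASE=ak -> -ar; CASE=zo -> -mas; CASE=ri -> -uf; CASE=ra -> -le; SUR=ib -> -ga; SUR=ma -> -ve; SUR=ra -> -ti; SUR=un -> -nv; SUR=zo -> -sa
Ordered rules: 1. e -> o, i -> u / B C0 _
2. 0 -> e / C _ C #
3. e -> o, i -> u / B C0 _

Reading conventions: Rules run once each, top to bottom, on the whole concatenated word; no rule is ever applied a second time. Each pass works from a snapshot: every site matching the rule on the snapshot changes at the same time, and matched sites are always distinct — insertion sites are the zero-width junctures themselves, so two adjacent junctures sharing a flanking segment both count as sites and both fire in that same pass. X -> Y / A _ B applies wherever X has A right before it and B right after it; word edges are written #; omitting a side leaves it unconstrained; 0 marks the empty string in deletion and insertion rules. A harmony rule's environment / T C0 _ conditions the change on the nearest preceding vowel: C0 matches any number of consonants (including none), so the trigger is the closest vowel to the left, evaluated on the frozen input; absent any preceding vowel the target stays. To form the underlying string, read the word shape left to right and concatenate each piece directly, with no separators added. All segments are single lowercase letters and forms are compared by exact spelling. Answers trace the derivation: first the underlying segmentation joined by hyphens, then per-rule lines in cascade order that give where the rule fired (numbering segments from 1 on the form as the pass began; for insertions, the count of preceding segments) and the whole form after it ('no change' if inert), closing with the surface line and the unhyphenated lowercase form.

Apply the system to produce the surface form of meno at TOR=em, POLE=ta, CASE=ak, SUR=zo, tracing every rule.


underlying: meno-bad-sa-ar-me
1. e -> o, i -> u / B C0 _: fires at position(s) 13: menobadsaarmo
2. 0 -> e / C _ C #: no change
3. e -> o, i -> u / B C0 _: no change
surface: menobadsaarmo


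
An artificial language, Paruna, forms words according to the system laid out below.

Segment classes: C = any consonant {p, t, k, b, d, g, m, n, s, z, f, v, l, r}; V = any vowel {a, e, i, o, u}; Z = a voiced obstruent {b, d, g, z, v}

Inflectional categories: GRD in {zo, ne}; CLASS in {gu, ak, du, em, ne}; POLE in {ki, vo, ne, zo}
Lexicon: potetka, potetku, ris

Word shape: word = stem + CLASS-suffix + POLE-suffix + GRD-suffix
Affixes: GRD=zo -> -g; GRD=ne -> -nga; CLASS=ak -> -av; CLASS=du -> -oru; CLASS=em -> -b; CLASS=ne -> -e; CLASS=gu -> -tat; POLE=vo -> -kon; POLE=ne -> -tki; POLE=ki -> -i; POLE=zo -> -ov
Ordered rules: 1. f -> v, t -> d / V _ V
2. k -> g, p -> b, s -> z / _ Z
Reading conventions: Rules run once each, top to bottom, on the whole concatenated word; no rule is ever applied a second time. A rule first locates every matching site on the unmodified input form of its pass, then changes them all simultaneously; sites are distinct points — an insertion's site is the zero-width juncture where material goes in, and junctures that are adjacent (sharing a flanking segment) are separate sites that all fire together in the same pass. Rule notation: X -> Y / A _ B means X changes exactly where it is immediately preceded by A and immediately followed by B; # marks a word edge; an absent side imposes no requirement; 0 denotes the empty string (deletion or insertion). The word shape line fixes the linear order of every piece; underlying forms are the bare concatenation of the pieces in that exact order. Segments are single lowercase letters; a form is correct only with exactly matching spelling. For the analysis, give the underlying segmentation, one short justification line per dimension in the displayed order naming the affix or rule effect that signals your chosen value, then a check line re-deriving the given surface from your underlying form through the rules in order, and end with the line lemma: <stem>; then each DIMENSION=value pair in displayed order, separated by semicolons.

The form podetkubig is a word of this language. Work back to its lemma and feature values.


underlying: potetku-b-i-g
GRD=zo - signalled by the affix -g
CLASS=em - signalled by the affix -b
POLE=ki - signalled by the affix -i
check: potetkubig -> podetkubig -> podetkubig
lemma: potetku; GRD=zo; CLASS=em; POLE=ki


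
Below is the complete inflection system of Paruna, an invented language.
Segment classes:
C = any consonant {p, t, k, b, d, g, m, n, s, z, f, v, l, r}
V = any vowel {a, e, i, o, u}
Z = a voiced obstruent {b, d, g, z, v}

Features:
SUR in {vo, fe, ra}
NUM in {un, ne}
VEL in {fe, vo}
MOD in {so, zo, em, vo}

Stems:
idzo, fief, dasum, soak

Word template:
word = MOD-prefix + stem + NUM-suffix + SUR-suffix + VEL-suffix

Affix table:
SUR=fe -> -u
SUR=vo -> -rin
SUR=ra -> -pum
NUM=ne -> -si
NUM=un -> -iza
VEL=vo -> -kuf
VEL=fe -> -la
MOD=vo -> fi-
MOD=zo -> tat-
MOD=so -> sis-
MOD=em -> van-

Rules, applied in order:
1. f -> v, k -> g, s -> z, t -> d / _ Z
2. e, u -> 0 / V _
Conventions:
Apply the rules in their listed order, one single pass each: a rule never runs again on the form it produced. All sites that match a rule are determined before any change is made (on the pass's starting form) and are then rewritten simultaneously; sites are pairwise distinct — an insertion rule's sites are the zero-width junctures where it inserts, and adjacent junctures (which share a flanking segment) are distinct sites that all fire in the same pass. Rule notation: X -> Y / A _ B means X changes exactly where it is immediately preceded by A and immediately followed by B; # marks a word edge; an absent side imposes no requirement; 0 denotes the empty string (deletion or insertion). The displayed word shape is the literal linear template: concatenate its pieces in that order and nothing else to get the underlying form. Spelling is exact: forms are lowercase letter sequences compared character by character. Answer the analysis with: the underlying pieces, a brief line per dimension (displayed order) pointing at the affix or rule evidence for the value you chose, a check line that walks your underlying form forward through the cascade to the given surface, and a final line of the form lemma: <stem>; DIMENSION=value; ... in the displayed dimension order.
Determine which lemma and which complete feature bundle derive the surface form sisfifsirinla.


underlying: sis-fief-si-rin-la
SUR=vo - signalled by the affix -rin
NUM=ne - signalled by the affix -si
VEL=fe - signalled by the affix -la
MOD=so - signalled by the affix sis-
check: sisfiefsirinla -> sisfiefsirinla -> sisfifsirinla
lemma: fief; SUR=vo; NUM=ne; VEL=fe; MOD=so


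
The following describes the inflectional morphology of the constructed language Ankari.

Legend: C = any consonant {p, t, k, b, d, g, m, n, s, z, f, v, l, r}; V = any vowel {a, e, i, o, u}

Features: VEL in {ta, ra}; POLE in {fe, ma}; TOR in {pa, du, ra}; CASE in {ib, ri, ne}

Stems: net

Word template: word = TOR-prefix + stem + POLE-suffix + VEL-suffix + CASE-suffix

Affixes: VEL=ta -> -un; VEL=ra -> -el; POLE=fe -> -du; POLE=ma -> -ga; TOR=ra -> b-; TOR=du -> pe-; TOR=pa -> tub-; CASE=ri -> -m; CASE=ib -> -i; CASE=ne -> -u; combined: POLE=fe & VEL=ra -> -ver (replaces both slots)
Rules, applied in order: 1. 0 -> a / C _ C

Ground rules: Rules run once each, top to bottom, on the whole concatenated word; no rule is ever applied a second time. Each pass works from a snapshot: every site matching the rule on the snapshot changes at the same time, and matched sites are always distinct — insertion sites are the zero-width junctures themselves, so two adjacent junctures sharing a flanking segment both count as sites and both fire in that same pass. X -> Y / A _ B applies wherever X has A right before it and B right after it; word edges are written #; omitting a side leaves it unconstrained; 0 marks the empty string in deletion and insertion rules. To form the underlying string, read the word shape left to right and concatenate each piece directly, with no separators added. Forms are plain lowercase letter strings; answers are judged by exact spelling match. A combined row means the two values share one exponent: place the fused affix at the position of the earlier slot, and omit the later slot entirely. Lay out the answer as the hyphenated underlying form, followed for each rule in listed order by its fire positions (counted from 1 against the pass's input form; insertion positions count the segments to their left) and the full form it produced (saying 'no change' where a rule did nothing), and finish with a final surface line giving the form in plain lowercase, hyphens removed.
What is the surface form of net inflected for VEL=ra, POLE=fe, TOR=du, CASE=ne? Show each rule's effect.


underlying: pe-net-ver-u
1. 0 -> a / C _ C: inserts after position(s) 5: penetaveru
surface: penetaveru


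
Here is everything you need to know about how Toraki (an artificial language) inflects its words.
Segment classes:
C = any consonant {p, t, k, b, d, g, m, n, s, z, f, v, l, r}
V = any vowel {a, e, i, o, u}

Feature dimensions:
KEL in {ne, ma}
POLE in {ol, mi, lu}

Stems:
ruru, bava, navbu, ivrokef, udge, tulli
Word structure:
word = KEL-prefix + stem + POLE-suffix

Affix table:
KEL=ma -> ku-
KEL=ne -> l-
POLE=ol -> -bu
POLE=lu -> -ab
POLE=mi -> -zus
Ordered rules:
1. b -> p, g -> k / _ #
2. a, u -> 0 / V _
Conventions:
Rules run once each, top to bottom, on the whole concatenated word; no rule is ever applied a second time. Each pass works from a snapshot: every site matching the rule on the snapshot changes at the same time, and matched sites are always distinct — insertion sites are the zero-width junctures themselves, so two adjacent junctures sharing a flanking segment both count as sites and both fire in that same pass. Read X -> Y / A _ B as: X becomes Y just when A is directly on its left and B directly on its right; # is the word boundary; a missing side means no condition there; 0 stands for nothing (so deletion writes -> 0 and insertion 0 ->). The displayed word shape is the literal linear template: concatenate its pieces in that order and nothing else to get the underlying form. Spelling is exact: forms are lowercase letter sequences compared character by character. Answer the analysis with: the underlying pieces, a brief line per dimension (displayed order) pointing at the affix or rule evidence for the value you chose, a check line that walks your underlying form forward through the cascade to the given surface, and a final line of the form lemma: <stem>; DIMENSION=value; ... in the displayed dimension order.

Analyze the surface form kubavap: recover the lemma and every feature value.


underlying: ku-bava-ab
KEL=ma - signalled by the affix ku-
POLE=lu - signalled by the affix -ab
check: kubavaab -> kubavaap -> kubavap
lemma: bava; KEL=ma; POLE=lu


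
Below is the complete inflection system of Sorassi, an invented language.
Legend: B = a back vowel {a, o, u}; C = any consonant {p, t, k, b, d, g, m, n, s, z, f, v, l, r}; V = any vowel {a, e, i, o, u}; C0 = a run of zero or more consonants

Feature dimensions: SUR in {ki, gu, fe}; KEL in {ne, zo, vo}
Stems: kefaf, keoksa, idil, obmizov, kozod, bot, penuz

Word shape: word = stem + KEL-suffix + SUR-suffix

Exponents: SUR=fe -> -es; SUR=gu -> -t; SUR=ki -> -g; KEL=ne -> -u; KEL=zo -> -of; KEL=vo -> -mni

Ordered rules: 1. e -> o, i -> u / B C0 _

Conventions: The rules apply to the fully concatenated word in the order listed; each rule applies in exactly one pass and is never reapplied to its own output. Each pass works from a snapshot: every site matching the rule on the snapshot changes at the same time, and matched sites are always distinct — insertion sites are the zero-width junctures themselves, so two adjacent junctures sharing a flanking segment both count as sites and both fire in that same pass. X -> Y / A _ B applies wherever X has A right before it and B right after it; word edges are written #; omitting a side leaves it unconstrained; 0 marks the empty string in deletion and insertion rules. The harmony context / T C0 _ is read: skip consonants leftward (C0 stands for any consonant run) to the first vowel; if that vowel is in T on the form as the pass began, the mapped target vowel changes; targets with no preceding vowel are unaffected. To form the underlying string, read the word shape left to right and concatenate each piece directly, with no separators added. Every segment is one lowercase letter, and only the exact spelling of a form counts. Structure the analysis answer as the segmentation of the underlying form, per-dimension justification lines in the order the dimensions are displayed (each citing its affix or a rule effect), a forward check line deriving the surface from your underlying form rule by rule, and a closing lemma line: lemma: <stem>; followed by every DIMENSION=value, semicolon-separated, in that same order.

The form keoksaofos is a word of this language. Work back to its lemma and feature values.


underlying: keoksa-of-es
SUR=fe - signalled by the affix -es
KEL=zo - signalled by the affix -of
check: keoksaofes -> keoksaofos
lemma: keoksa; SUR=fe; KEL=zo


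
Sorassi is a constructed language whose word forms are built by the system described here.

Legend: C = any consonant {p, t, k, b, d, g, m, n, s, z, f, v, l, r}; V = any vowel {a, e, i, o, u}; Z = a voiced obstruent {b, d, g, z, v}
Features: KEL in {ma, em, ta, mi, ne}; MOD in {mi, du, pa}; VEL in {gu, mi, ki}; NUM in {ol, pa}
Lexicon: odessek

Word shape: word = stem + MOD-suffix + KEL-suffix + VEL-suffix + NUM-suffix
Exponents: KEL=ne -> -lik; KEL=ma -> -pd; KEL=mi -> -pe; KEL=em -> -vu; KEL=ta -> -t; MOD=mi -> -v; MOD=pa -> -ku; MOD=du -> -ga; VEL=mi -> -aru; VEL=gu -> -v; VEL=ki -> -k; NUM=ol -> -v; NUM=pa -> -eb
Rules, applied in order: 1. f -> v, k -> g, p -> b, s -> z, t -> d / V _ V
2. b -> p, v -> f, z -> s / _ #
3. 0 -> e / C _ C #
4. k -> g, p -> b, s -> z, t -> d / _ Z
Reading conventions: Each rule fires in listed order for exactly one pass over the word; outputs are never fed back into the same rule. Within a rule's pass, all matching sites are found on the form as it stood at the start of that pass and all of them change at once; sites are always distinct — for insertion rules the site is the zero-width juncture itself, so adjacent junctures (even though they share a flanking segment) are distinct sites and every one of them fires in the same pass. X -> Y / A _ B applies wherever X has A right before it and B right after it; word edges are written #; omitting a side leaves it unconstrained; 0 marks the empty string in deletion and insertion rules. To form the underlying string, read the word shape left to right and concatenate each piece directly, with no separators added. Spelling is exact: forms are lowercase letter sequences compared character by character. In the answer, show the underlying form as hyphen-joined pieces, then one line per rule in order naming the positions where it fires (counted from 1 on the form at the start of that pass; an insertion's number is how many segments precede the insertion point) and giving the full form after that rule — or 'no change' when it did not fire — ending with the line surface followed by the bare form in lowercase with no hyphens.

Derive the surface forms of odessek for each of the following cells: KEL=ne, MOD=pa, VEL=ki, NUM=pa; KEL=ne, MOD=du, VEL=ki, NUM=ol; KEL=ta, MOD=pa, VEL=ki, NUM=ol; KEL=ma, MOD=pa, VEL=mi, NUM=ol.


cell KEL=ne, MOD=pa, VEL=ki, NUM=pa:
underlying: odessek-ku-lik-k-eb
1. f -> v, k -> g, p -> b, s -> z, t -> d / V _ V: no change
2. b -> p, v -> f, z -> s / _ #: fires at position(s) 15: odessekkulikkep
3. 0 -> e / C _ C #: no change
4. k -> g, p -> b, s -> z, t -> d / _ Z: no change
surface: odessekkulikkep

cell KEL=ne, MOD=du, VEL=ki, NUM=ol:
underlying: odessek-ga-lik-k-v
1. f -> v, k -> g, p -> b, s -> z, t -> d / V _ V: no change
2. b -> p, v -> f, z -> s / _ #: fires at position(s) 14: odessekgalikkf
3. 0 -> e / C _ C #: inserts after position(s) 13: odessekgalikkef
4. k -> g, p -> b, s -> z, t -> d / _ Z: fires at position(s) 7: odesseggalikkef
surface: odesseggalikkef

cell KEL=ta, MOD=pa, VEL=ki, NUM=ol:
underlying: odessek-ku-t-k-v
1. f -> v, k -> g, p -> b, s -> z, t -> d / V _ V: no change
2. b -> p, v -> f, z -> s / _ #: fires at position(s) 12: odessekkutkf
3. 0 -> e / C _ C #: inserts after position(s) 11: odessekkutkef
4. k -> g, p -> b, s -> z, t -> d / _ Z: no change
surface: odessekkutkef

cell KEL=ma, MOD=pa, VEL=mi, NUM=ol:
underlying: odessek-ku-pd-aru-v
1. f -> v, k -> g, p -> b, s -> z, t -> d / V _ V: no change
2. b -> p, v -> f, z -> s / _ #: fires at position(s) 15: odessekkupdaruf
3. 0 -> e / C _ C #: no change
4. k -> g, p -> b, s -> z, t -> d / _ Z: fires at position(s) 10: odessekkubdaruf
surface: odessekkubdaruf


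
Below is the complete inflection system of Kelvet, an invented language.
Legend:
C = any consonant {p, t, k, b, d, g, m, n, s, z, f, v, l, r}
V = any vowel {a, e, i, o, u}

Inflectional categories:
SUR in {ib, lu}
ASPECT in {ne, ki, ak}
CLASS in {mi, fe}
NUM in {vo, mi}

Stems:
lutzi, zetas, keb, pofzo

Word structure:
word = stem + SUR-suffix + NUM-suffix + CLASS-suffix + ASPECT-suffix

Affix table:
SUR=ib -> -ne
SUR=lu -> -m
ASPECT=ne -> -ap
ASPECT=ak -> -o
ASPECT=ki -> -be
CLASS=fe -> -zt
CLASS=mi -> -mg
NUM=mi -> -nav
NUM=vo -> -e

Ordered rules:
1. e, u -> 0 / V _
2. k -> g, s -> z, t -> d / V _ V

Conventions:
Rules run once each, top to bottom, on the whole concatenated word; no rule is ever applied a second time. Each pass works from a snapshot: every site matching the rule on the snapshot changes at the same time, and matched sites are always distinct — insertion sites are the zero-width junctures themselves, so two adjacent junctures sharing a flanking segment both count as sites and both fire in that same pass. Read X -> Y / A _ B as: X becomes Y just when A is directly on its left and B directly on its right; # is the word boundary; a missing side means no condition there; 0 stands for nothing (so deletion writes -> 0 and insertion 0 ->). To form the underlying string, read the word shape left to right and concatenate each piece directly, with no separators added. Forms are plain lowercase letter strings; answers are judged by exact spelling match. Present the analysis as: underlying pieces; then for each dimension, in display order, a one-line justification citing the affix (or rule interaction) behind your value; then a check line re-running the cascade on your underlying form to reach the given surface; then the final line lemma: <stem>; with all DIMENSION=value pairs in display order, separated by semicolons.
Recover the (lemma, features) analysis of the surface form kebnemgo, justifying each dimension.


underlying: keb-ne-e-mg-o
SUR=ib - signalled by the affix -ne
ASPECT=ak - signalled by the affix -o
CLASS=mi - signalled by the affix -mg
NUM=vo - signalled by the affix -e
check: kebneemgo -> kebnemgo -> kebnemgo
lemma: keb; SUR=ib; ASPECT=ak; CLASS=mi; NUM=vo


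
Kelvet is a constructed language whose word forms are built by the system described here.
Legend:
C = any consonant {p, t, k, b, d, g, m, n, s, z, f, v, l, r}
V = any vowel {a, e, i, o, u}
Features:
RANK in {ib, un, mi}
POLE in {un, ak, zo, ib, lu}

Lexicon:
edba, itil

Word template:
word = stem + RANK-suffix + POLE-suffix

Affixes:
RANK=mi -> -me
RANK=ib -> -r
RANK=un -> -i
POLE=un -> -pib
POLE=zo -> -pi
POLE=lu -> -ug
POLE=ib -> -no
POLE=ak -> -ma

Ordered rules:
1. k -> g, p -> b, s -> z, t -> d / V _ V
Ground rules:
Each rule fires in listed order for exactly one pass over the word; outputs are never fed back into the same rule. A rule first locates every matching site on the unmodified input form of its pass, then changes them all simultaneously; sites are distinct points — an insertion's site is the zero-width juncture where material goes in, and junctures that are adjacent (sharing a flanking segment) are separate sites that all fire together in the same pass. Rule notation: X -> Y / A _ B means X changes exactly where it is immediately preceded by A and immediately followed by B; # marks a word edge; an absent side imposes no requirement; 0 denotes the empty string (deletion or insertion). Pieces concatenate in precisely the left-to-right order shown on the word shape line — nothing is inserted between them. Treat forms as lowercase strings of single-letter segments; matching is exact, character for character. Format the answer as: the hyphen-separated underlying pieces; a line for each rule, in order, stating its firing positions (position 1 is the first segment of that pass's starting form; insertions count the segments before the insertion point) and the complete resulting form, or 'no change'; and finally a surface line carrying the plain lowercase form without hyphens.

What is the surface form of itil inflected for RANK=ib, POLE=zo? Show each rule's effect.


underlying: itil-r-pi
1. k -> g, p -> b, s -> z, t -> d / V _ V: fires at position(s) 2: idilrpi
surface: idilrpi


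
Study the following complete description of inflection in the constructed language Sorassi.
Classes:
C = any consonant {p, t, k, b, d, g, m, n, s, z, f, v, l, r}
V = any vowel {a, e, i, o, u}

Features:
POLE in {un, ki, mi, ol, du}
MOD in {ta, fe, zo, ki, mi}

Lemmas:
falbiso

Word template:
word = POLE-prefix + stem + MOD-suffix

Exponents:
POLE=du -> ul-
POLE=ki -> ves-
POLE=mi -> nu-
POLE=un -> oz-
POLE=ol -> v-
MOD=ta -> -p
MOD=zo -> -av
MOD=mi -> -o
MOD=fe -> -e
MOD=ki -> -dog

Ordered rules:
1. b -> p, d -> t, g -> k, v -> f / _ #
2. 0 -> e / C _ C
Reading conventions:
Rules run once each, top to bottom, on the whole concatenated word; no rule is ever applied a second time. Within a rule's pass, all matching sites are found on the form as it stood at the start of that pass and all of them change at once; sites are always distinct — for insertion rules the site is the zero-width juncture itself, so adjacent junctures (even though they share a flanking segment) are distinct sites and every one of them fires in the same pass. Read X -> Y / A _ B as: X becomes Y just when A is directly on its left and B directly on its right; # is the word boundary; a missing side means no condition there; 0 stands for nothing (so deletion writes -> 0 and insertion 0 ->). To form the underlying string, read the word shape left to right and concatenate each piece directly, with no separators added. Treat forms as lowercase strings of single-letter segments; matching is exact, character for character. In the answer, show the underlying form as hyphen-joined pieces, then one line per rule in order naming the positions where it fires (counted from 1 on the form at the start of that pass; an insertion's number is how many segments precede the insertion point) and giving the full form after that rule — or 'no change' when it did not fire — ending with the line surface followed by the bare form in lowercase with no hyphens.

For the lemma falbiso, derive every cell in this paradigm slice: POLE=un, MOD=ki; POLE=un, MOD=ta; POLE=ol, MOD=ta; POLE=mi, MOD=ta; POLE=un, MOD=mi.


cell POLE=un, MOD=ki:
underlying: oz-falbiso-dog
1. b -> p, d -> t, g -> k, v -> f / _ #: fires at position(s) 12: ozfalbisodok
2. 0 -> e / C _ C: inserts after position(s) 2, 5: ozefalebisodok
surface: ozefalebisodok

cell POLE=un, MOD=ta:
underlying: oz-falbiso-p
1. b -> p, d -> t, g -> k, v -> f / _ #: no change
2. 0 -> e / C _ C: inserts after position(s) 2, 5: ozefalebisop
surface: ozefalebisop

cell POLE=ol, MOD=ta:
underlying: v-falbiso-p
1. b -> p, d -> t, g -> k, v -> f / _ #: no change
2. 0 -> e / C _ C: inserts after position(s) 1, 4: vefalebisop
surface: vefalebisop

cell POLE=mi, MOD=ta:
underlying: nu-falbiso-p
1. b -> p, d -> t, g -> k, v -> f / _ #: no change
2. 0 -> e / C _ C: inserts after position(s) 5: nufalebisop
surface: nufalebisop

cell POLE=un, MOD=mi:
underlying: oz-falbiso-o
1. b -> p, d -> t, g -> k, v -> f / _ #: no change
2. 0 -> e / C _ C: inserts after position(s) 2, 5: ozefalebisoo
surface: ozefalebisoo


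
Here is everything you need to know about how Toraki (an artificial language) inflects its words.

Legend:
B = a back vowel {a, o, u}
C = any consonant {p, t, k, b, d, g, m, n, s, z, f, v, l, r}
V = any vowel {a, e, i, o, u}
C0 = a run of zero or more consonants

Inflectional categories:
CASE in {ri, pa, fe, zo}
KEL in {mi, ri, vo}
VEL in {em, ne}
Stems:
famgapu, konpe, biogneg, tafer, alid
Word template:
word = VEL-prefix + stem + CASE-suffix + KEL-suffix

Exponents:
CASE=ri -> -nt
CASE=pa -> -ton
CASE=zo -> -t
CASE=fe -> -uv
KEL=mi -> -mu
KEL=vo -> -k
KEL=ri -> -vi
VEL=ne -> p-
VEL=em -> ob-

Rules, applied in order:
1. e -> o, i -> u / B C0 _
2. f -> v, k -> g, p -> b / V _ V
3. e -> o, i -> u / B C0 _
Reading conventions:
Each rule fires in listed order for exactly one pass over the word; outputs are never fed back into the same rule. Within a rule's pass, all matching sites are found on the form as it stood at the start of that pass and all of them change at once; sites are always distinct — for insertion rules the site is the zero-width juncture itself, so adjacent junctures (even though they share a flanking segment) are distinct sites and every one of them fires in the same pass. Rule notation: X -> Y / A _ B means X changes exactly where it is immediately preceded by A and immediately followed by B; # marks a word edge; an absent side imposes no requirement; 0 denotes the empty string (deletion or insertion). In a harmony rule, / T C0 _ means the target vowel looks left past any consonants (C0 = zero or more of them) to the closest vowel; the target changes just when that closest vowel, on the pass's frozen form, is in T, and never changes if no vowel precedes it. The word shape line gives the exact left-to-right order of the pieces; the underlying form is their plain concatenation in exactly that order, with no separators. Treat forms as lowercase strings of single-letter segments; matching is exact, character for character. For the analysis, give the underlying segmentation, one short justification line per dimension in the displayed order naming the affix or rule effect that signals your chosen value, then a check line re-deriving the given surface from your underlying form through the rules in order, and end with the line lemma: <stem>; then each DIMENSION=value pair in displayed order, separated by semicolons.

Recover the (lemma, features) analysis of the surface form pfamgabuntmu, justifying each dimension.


underlying: p-famgapu-nt-mu
CASE=ri - signalled by the affix -nt
KEL=mi - signalled by the affix -mu
VEL=ne - signalled by the affix p-
check: pfamgapuntmu -> pfamgapuntmu -> pfamgabuntmu -> pfamgabuntmu
lemma: famgapu; CASE=ri; KEL=mi; VEL=ne


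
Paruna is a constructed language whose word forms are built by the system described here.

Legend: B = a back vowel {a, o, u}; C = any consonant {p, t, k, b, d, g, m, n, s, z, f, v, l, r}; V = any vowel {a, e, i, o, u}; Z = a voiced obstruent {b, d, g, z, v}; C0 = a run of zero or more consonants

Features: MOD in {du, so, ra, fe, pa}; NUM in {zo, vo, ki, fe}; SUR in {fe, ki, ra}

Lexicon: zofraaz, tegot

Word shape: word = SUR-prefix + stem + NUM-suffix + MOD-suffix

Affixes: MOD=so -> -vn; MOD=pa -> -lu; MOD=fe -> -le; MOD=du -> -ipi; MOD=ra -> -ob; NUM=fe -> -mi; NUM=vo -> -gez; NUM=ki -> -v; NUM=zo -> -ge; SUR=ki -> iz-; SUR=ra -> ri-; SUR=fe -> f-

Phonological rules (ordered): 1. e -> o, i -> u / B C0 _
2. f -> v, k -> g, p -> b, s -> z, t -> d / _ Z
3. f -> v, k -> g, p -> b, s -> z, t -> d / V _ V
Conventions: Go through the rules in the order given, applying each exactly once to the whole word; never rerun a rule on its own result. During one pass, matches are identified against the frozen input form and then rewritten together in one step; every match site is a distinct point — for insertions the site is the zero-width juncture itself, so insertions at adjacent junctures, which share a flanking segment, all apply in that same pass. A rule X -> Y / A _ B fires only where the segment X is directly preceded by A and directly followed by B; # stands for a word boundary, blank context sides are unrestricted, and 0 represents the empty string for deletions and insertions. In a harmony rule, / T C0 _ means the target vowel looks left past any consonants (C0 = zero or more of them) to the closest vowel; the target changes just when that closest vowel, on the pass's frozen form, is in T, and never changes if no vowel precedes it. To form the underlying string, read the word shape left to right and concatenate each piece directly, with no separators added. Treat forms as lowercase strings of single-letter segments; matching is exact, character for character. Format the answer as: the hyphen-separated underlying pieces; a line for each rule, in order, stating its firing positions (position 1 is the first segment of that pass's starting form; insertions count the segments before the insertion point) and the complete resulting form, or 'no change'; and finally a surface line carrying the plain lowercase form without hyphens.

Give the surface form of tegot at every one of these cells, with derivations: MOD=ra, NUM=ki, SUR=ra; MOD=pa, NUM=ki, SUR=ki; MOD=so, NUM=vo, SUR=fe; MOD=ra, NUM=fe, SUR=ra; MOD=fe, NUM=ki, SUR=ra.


cell MOD=ra, NUM=ki, SUR=ra:
underlying: ri-tegot-v-ob
1. e -> o, i -> u / B C0 _: no change
2. f -> v, k -> g, p -> b, s -> z, t -> d / _ Z: fires at position(s) 7: ritegodvob
3. f -> v, k -> g, p -> b, s -> z, t -> d / V _ V: fires at position(s) 3: ridegodvob
surface: ridegodvob

cell MOD=pa, NUM=ki, SUR=ki:
underlying: iz-tegot-v-lu
1. e -> o, i -> u / B C0 _: no change
2. f -> v, k -> g, p -> b, s -> z, t -> d / _ Z: fires at position(s) 7: iztegodvlu
3. f -> v, k -> g, p -> b, s -> z, t -> d / V _ V: no change
surface: iztegodvlu

cell MOD=so, NUM=vo, SUR=fe:
underlying: f-tegot-gez-vn
1. e -> o, i -> u / B C0 _: fires at position(s) 8: ftegotgozvn
2. f -> v, k -> g, p -> b, s -> z, t -> d / _ Z: fires at position(s) 6: ftegodgozvn
3. f -> v, k -> g, p -> b, s -> z, t -> d / V _ V: no change
surface: ftegodgozvn

cell MOD=ra, NUM=fe, SUR=ra:
underlying: ri-tegot-mi-ob
1. e -> o, i -> u / B C0 _: fires at position(s) 9: ritegotmuob
2. f -> v, k -> g, p -> b, s -> z, t -> d / _ Z: no change
3. f -> v, k -> g, p -> b, s -> z, t -> d / V _ V: fires at position(s) 3: ridegotmuob
surface: ridegotmuob

cell MOD=fe, NUM=ki, SUR=ra:
underlying: ri-tegot-v-le
1. e -> o, i -> u / B C0 _: fires at position(s) 10: ritegotvlo
2. f -> v, k -> g, p -> b, s -> z, t -> d / _ Z: fires at position(s) 7: ritegodvlo
3. f -> v, k -> g, p -> b, s -> z, t -> d / V _ V: fires at position(s) 3: ridegodvlo
surface: ridegodvlo


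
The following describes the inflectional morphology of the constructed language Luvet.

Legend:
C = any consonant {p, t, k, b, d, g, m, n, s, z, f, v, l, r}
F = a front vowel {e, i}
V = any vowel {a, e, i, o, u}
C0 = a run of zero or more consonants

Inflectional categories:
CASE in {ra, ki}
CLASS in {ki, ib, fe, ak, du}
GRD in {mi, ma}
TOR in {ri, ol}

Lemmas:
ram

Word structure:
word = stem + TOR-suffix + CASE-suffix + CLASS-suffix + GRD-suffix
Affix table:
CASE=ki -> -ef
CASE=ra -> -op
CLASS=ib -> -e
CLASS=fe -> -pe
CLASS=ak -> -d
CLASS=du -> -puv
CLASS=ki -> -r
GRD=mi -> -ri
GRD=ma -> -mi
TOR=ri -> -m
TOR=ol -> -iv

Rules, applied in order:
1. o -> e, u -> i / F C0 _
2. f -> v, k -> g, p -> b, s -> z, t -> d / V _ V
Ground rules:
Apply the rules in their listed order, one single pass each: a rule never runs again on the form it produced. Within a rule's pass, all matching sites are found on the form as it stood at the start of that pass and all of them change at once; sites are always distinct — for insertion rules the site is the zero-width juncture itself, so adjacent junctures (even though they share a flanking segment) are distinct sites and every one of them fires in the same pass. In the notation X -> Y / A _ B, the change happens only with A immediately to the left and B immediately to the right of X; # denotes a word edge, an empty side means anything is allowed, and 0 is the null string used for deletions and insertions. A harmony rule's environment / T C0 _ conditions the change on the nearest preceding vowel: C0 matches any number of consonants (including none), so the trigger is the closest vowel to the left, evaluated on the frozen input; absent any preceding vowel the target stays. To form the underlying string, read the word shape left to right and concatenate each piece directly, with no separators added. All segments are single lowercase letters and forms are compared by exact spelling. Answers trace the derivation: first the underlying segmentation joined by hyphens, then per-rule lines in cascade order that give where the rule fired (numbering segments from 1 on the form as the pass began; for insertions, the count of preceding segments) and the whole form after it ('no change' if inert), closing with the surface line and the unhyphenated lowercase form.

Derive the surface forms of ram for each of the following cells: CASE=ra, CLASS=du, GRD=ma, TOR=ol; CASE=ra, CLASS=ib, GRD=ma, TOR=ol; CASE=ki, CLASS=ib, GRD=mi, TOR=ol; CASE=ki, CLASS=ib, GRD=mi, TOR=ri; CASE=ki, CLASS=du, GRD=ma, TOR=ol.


cell CASE=ra, CLASS=du, GRD=ma, TOR=ol:
underlying: ram-iv-op-puv-mi
1. o -> e, u -> i / F C0 _: fires at position(s) 6: ramiveppuvmi
2. f -> v, k -> g, p -> b, s -> z, t -> d / V _ V: no change
surface: ramiveppuvmi

cell CASE=ra, CLASS=ib, GRD=ma, TOR=ol:
underlying: ram-iv-op-e-mi
1. o -> e, u -> i / F C0 _: fires at position(s) 6: ramivepemi
2. f -> v, k -> g, p -> b, s -> z, t -> d / V _ V: fires at position(s) 7: ramivebemi
surface: ramivebemi

cell CASE=ki, CLASS=ib, GRD=mi, TOR=ol:
underlying: ram-iv-ef-e-ri
1. o -> e, u -> i / F C0 _: no change
2. f -> v, k -> g, p -> b, s -> z, t -> d / V _ V: fires at position(s) 7: ramiveveri
surface: ramiveveri

cell CASE=ki, CLASS=ib, GRD=mi, TOR=ri:
underlying: ram-m-ef-e-ri
1. o -> e, u -> i / F C0 _: no change
2. f -> v, k -> g, p -> b, s -> z, t -> d / V _ V: fires at position(s) 6: rammeveri
surface: rammeveri

cell CASE=ki, CLASS=du, GRD=ma, TOR=ol:
underlying: ram-iv-ef-puv-mi
1. o -> e, u -> i / F C0 _: fires at position(s) 9: ramivefpivmi
2. f -> v, k -> g, p -> b, s -> z, t -> d / V _ V: no change
surface: ramivefpivmi


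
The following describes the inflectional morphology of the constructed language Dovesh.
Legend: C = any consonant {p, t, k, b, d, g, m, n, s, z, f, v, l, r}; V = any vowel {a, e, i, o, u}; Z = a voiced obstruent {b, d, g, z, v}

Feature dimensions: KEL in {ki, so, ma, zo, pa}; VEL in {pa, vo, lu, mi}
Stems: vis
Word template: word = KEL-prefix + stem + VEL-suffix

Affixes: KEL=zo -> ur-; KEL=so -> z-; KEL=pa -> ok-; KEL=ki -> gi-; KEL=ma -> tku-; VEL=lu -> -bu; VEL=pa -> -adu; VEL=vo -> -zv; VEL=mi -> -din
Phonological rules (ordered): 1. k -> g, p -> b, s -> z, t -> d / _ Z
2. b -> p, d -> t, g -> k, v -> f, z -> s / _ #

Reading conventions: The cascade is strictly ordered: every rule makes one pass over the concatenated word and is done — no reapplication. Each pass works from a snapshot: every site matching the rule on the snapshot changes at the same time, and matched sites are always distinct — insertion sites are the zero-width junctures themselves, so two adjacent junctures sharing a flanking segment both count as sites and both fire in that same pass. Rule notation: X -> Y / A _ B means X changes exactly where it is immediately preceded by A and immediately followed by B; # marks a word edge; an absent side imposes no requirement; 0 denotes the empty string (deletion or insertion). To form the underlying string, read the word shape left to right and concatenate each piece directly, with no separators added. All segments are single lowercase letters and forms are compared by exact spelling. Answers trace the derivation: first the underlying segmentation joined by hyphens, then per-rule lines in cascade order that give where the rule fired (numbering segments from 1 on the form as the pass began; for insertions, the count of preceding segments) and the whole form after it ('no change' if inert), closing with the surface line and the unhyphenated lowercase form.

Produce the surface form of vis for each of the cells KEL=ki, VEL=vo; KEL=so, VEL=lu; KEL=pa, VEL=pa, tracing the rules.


cell KEL=ki, VEL=vo:
underlying: gi-vis-zv
1. k -> g, p -> b, s -> z, t -> d / _ Z: fires at position(s) 5: givizzv
2. b -> p, d -> t, g -> k, v -> f, z -> s / _ #: fires at position(s) 7: givizzf
surface: givizzf

cell KEL=so, VEL=lu:
underlying: z-vis-bu
1. k -> g, p -> b, s -> z, t -> d / _ Z: fires at position(s) 4: zvizbu
2. b -> p, d -> t, g -> k, v -> f, z -> s / _ #: no change
surface: zvizbu

cell KEL=pa, VEL=pa:
underlying: ok-vis-adu
1. k -> g, p -> b, s -> z, t -> d / _ Z: fires at position(s) 2: ogvisadu
2. b -> p, d -> t, g -> k, v -> f, z -> s / _ #: no change
surface: ogvisadu


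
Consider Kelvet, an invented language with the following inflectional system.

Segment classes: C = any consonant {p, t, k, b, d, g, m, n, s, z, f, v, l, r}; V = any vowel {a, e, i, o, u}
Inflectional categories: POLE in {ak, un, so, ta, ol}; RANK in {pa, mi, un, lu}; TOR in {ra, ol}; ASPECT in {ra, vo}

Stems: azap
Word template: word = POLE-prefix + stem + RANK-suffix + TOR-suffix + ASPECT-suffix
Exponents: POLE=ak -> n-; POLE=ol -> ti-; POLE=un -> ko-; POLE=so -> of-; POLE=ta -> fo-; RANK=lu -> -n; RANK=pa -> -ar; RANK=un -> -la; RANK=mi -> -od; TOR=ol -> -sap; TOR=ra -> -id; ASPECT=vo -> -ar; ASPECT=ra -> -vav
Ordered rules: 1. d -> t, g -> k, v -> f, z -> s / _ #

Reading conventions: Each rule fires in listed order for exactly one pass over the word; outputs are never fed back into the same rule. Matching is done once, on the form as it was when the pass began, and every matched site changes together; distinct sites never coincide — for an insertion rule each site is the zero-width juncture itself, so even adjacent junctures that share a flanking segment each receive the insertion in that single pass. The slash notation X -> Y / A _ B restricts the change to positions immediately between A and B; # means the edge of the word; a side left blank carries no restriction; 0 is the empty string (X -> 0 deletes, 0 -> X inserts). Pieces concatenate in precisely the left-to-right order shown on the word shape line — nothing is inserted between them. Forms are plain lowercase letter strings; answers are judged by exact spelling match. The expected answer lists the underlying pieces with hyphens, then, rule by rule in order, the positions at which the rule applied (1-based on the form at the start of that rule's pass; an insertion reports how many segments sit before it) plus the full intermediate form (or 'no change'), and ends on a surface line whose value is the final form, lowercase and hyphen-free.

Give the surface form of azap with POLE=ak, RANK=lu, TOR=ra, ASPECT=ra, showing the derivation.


underlying: n-azap-n-id-vav
1. d -> t, g -> k, v -> f, z -> s / _ #: fires at position(s) 11: nazapnidvaf
surface: nazapnidvaf
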